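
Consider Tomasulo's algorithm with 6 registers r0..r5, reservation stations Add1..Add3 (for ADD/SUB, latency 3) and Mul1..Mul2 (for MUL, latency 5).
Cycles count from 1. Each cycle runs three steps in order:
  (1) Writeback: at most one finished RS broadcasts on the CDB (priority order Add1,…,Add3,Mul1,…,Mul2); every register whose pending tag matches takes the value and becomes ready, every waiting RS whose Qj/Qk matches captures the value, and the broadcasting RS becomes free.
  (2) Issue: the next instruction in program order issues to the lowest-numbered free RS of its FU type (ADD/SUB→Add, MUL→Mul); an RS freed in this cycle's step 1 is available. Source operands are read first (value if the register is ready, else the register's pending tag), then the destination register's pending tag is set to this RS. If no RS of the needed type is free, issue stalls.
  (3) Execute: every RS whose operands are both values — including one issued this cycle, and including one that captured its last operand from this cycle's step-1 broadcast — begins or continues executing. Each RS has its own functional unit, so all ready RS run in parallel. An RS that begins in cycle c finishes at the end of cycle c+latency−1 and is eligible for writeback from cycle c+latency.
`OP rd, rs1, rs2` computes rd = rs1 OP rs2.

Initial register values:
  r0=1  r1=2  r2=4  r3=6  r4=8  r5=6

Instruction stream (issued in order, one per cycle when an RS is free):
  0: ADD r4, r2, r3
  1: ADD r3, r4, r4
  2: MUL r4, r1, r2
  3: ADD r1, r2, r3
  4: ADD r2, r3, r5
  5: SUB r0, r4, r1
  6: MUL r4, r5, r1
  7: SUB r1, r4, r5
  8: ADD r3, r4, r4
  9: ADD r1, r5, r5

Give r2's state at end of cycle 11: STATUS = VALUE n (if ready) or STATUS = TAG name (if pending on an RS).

  c1: issue ADD r4<-Add1  regs: r0:1,r1:2,r2:4,r3:6,r4:Add1,r5:6
  c2: issue ADD r3<-Add2  regs: r0:1,r1:2,r2:4,r3:Add2,r4:Add1,r5:6
  c3: issue MUL r4<-Mul1  regs: r0:1,r1:2,r2:4,r3:Add2,r4:Mul1,r5:6
  c4: CDB Add1=10; issue ADD r1<-Add1  regs: r0:1,r1:Add1,r2:4,r3:Add2,r4:Mul1,r5:6
  c5: issue ADD r2<-Add3  regs: r0:1,r1:Add1,r2:Add3,r3:Add2,r4:Mul1,r5:6
  c6: stall  regs: r0:1,r1:Add1,r2:Add3,r3:Add2,r4:Mul1,r5:6
  c7: CDB Add2=20; issue SUB r0<-Add2  regs: r0:Add2,r1:Add1,r2:Add3,r3:20,r4:Mul1,r5:6
  c8: CDB Mul1=8; issue MUL r4<-Mul1  regs: r0:Add2,r1:Add1,r2:Add3,r3:20,r4:Mul1,r5:6
  c9: stall  regs: r0:Add2,r1:Add1,r2:Add3,r3:20,r4:Mul1,r5:6
  c10: CDB Add1=24; issue SUB r1<-Add1  regs: r0:Add2,r1:Add1,r2:Add3,r3:20,r4:Mul1,r5:6
  c11: CDB Add3=26; issue ADD r3<-Add3  regs: r0:Add2,r1:Add1,r2:26,r3:Add3,r4:Mul1,r5:6

STATUS = VALUE 26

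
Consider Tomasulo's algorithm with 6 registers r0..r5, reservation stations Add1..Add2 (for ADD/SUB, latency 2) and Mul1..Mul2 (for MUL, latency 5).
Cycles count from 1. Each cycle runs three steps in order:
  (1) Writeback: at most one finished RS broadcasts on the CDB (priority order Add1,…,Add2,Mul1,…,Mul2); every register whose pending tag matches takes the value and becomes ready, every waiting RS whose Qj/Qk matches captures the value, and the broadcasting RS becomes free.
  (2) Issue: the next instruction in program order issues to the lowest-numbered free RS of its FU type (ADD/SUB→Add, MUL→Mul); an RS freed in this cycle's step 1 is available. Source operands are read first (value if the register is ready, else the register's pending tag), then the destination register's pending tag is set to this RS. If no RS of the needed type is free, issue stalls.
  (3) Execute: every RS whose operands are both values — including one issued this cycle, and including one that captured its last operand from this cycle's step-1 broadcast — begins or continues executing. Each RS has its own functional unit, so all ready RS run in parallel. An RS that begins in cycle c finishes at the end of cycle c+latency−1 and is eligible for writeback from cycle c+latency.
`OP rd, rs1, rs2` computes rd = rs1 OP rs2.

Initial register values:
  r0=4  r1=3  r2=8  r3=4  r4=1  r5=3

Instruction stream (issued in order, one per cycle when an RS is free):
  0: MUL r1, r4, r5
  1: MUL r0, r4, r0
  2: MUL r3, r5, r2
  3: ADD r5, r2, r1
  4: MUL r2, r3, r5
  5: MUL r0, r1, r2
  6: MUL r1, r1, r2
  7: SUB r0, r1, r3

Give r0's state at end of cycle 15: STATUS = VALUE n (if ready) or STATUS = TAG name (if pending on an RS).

c1: issue MUL r1<-Mul1 | r0:4,r1:Mul1,r2:8,r3:4,r4:1,r5:3
c2: issue MUL r0<-Mul2 | r0:Mul2,r1:Mul1,r2:8,r3:4,r4:1,r5:3
c3: stall | r0:Mul2,r1:Mul1,r2:8,r3:4,r4:1,r5:3
c4: stall | r0:Mul2,r1:Mul1,r2:8,r3:4,r4:1,r5:3
c5: stall | r0:Mul2,r1:Mul1,r2:8,r3:4,r4:1,r5:3
c6: CDB Mul1=3; issue MUL r3<-Mul1 | r0:Mul2,r1:3,r2:8,r3:Mul1,r4:1,r5:3
c7: CDB Mul2=4; issue ADD r5<-Add1 | r0:4,r1:3,r2:8,r3:Mul1,r4:1,r5:Add1
c8: issue MUL r2<-Mul2 | r0:4,r1:3,r2:Mul2,r3:Mul1,r4:1,r5:Add1
c9: CDB Add1=11; stall | r0:4,r1:3,r2:Mul2,r3:Mul1,r4:1,r5:11
c10: stall | r0:4,r1:3,r2:Mul2,r3:Mul1,r4:1,r5:11
c11: CDB Mul1=24; issue MUL r0<-Mul1 | r0:Mul1,r1:3,r2:Mul2,r3:24,r4:1,r5:11
c12: stall | r0:Mul1,r1:3,r2:Mul2,r3:24,r4:1,r5:11
c13: stall | r0:Mul1,r1:3,r2:Mul2,r3:24,r4:1,r5:11
c14: stall | r0:Mul1,r1:3,r2:Mul2,r3:24,r4:1,r5:11
c15: stall | r0:Mul1,r1:3,r2:Mul2,r3:24,r4:1,r5:11

STATUS = TAG Mul1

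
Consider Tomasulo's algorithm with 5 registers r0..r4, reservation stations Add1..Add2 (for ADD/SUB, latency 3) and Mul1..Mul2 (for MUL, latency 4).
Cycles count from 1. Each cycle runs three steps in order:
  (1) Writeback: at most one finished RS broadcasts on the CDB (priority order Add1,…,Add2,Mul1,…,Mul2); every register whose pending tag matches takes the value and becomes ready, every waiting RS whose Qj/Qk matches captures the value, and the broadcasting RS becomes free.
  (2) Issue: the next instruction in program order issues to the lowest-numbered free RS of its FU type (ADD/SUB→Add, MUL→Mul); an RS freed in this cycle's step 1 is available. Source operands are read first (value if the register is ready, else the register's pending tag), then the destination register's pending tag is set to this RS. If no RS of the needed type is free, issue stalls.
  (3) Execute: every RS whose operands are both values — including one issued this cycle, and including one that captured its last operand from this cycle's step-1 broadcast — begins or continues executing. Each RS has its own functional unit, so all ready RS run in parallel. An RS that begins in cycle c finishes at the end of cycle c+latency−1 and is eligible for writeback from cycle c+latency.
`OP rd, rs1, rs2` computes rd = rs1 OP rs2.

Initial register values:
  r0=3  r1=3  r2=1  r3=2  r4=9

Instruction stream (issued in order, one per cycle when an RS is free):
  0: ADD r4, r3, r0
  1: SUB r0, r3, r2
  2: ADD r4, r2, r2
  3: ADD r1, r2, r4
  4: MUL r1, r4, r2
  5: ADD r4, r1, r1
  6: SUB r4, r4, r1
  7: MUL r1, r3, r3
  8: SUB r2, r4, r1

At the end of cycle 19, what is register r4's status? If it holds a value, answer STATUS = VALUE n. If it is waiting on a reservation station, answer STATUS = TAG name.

  c1: issue ADD r4<-Add1  regs: r0:3,r1:3,r2:1,r3:2,r4:Add1
  c2: issue SUB r0<-Add2  regs: r0:Add2,r1:3,r2:1,r3:2,r4:Add1
  c3: stall  regs: r0:Add2,r1:3,r2:1,r3:2,r4:Add1
  c4: CDB Add1=5; issue ADD r4<-Add1  regs: r0:Add2,r1:3,r2:1,r3:2,r4:Add1
  c5: CDB Add2=1; issue ADD r1<-Add2  regs: r0:1,r1:Add2,r2:1,r3:2,r4:Add1
  c6: issue MUL r1<-Mul1  regs: r0:1,r1:Mul1,r2:1,r3:2,r4:Add1
  c7: CDB Add1=2; issue ADD r4<-Add1  regs: r0:1,r1:Mul1,r2:1,r3:2,r4:Add1
  c8: stall  regs: r0:1,r1:Mul1,r2:1,r3:2,r4:Add1
  c9: stall  regs: r0:1,r1:Mul1,r2:1,r3:2,r4:Add1
  c10: CDB Add2=3; issue SUB r4<-Add2  regs: r0:1,r1:Mul1,r2:1,r3:2,r4:Add2
  c11: CDB Mul1=2; issue MUL r1<-Mul1  regs: r0:1,r1:Mul1,r2:1,r3:2,r4:Add2
  c12: stall  regs: r0:1,r1:Mul1,r2:1,r3:2,r4:Add2
  c13: stall  regs: r0:1,r1:Mul1,r2:1,r3:2,r4:Add2
  c14: CDB Add1=4; issue SUB r2<-Add1  regs: r0:1,r1:Mul1,r2:Add1,r3:2,r4:Add2
  c15: CDB Mul1=4  regs: r0:1,r1:4,r2:Add1,r3:2,r4:Add2
  c16: -  regs: r0:1,r1:4,r2:Add1,r3:2,r4:Add2
  c17: CDB Add2=2  regs: r0:1,r1:4,r2:Add1,r3:2,r4:2
  c18: -  regs: r0:1,r1:4,r2:Add1,r3:2,r4:2
  c19: -  regs: r0:1,r1:4,r2:Add1,r3:2,r4:2

STATUS = VALUE 2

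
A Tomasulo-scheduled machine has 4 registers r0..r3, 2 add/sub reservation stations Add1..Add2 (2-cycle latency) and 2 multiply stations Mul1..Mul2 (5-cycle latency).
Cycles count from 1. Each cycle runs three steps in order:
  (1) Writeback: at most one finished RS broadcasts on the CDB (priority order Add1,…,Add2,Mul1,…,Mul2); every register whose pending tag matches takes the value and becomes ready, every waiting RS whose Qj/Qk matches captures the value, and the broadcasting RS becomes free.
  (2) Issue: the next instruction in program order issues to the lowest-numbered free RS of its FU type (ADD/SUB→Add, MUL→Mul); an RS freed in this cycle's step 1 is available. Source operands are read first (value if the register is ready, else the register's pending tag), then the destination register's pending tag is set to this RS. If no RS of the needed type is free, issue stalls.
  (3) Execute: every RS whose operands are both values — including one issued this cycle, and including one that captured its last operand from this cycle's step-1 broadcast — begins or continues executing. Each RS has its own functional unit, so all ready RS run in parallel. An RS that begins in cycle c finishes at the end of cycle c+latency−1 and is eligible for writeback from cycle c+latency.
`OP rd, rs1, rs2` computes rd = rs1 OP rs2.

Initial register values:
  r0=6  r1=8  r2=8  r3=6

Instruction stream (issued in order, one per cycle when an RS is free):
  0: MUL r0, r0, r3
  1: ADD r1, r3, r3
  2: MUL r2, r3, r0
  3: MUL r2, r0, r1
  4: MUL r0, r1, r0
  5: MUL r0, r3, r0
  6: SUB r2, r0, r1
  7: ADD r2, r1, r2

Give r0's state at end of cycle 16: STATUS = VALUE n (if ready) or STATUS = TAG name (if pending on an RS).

STATUS = TAG Mul2

  c1: issue MUL r0<-Mul1  regs: r0:Mul1,r1:8,r2:8,r3:6
  c2: issue ADD r1<-Add1  regs: r0:Mul1,r1:Add1,r2:8,r3:6
  c3: issue MUL r2<-Mul2  regs: r0:Mul1,r1:Add1,r2:Mul2,r3:6
  c4: CDB Add1=12; stall  regs: r0:Mul1,r1:12,r2:Mul2,r3:6
  c5: stall  regs: r0:Mul1,r1:12,r2:Mul2,r3:6
  c6: CDB Mul1=36; issue MUL r2<-Mul1  regs: r0:36,r1:12,r2:Mul1,r3:6
  c7: stall  regs: r0:36,r1:12,r2:Mul1,r3:6
  c8: stall  regs: r0:36,r1:12,r2:Mul1,r3:6
  c9: stall  regs: r0:36,r1:12,r2:Mul1,r3:6
  c10: stall  regs: r0:36,r1:12,r2:Mul1,r3:6
  c11: CDB Mul1=432; issue MUL r0<-Mul1  regs: r0:Mul1,r1:12,r2:432,r3:6
  c12: CDB Mul2=216; issue MUL r0<-Mul2  regs: r0:Mul2,r1:12,r2:432,r3:6
  c13: issue SUB r2<-Add1  regs: r0:Mul2,r1:12,r2:Add1,r3:6
  c14: issue ADD r2<-Add2  regs: r0:Mul2,r1:12,r2:Add2,r3:6
  c15: -  regs: r0:Mul2,r1:12,r2:Add2,r3:6
  c16: CDB Mul1=432  regs: r0:Mul2,r1:12,r2:Add2,r3:6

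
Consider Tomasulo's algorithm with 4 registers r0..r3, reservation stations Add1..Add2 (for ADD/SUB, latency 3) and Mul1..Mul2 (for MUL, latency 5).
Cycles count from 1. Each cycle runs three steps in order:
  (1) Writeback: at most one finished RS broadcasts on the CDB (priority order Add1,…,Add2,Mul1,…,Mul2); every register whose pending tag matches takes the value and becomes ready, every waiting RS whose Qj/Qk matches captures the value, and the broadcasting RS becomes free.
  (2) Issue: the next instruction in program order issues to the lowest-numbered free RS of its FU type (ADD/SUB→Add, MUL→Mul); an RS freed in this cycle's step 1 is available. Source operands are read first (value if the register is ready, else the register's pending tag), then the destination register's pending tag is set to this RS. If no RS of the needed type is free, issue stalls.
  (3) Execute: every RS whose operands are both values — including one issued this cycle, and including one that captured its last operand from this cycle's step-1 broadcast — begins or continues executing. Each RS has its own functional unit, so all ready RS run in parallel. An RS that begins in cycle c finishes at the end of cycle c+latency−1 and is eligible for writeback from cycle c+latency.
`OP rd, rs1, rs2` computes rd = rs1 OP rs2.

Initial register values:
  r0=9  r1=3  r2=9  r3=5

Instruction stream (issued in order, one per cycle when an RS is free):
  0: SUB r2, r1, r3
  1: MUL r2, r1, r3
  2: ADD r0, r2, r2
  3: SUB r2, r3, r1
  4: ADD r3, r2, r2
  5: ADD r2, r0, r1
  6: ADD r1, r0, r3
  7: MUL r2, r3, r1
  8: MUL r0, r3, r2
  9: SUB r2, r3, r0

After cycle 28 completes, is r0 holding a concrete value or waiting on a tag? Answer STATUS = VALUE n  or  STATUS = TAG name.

STATUS = VALUE 544

c1: issue SUB r2<-Add1 | r0:9,r1:3,r2:Add1,r3:5
c2: issue MUL r2<-Mul1 | r0:9,r1:3,r2:Mul1,r3:5
c3: issue ADD r0<-Add2 | r0:Add2,r1:3,r2:Mul1,r3:5
c4: CDB Add1=-2; issue SUB r2<-Add1 | r0:Add2,r1:3,r2:Add1,r3:5
c5: stall | r0:Add2,r1:3,r2:Add1,r3:5
c6: stall | r0:Add2,r1:3,r2:Add1,r3:5
c7: CDB Add1=2; issue ADD r3<-Add1 | r0:Add2,r1:3,r2:2,r3:Add1
c8: CDB Mul1=15; stall | r0:Add2,r1:3,r2:2,r3:Add1
c9: stall | r0:Add2,r1:3,r2:2,r3:Add1
c10: CDB Add1=4; issue ADD r2<-Add1 | r0:Add2,r1:3,r2:Add1,r3:4
c11: CDB Add2=30; issue ADD r1<-Add2 | r0:30,r1:Add2,r2:Add1,r3:4
c12: issue MUL r2<-Mul1 | r0:30,r1:Add2,r2:Mul1,r3:4
c13: issue MUL r0<-Mul2 | r0:Mul2,r1:Add2,r2:Mul1,r3:4
c14: CDB Add1=33; issue SUB r2<-Add1 | r0:Mul2,r1:Add2,r2:Add1,r3:4
c15: CDB Add2=34 | r0:Mul2,r1:34,r2:Add1,r3:4
c16: - | r0:Mul2,r1:34,r2:Add1,r3:4
c17: - | r0:Mul2,r1:34,r2:Add1,r3:4
c18: - | r0:Mul2,r1:34,r2:Add1,r3:4
c19: - | r0:Mul2,r1:34,r2:Add1,r3:4
c20: CDB Mul1=136 | r0:Mul2,r1:34,r2:Add1,r3:4
c21: - | r0:Mul2,r1:34,r2:Add1,r3:4
c22: - | r0:Mul2,r1:34,r2:Add1,r3:4
c23: - | r0:Mul2,r1:34,r2:Add1,r3:4
c24: - | r0:Mul2,r1:34,r2:Add1,r3:4
c25: CDB Mul2=544 | r0:544,r1:34,r2:Add1,r3:4
c26: - | r0:544,r1:34,r2:Add1,r3:4
c27: - | r0:544,r1:34,r2:Add1,r3:4
c28: CDB Add1=-540 | r0:544,r1:34,r2:-540,r3:4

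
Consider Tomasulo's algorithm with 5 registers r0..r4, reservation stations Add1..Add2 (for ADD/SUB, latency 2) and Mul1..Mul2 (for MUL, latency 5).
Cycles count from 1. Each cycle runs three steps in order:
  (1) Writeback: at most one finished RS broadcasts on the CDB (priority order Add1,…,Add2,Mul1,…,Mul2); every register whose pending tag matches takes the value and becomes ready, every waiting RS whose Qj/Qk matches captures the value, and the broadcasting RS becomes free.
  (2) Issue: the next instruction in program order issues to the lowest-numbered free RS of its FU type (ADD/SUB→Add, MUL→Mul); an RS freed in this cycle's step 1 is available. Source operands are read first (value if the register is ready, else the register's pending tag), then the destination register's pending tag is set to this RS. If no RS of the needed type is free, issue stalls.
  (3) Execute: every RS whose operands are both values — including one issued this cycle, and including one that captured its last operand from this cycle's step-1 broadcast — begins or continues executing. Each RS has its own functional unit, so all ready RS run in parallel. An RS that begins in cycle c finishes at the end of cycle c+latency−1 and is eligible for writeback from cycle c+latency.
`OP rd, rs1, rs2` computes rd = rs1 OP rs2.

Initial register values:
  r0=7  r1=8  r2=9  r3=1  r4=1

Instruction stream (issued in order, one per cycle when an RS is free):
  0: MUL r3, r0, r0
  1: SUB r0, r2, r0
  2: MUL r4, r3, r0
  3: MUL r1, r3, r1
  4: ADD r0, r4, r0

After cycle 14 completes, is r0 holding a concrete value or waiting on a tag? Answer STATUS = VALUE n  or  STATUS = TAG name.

cycle 1: issue MUL r3<-Mul1 // r0:7,r1:8,r2:9,r3:Mul1,r4:1
cycle 2: issue SUB r0<-Add1 // r0:Add1,r1:8,r2:9,r3:Mul1,r4:1
cycle 3: issue MUL r4<-Mul2 // r0:Add1,r1:8,r2:9,r3:Mul1,r4:Mul2
cycle 4: CDB Add1=2; stall // r0:2,r1:8,r2:9,r3:Mul1,r4:Mul2
cycle 5: stall // r0:2,r1:8,r2:9,r3:Mul1,r4:Mul2
cycle 6: CDB Mul1=49; issue MUL r1<-Mul1 // r0:2,r1:Mul1,r2:9,r3:49,r4:Mul2
cycle 7: issue ADD r0<-Add1 // r0:Add1,r1:Mul1,r2:9,r3:49,r4:Mul2
cycle 8: - // r0:Add1,r1:Mul1,r2:9,r3:49,r4:Mul2
cycle 9: - // r0:Add1,r1:Mul1,r2:9,r3:49,r4:Mul2
cycle 10: - // r0:Add1,r1:Mul1,r2:9,r3:49,r4:Mul2
cycle 11: CDB Mul1=392 // r0:Add1,r1:392,r2:9,r3:49,r4:Mul2
cycle 12: CDB Mul2=98 // r0:Add1,r1:392,r2:9,r3:49,r4:98
cycle 13: - // r0:Add1,r1:392,r2:9,r3:49,r4:98
cycle 14: CDB Add1=100 // r0:100,r1:392,r2:9,r3:49,r4:98

STATUS = VALUE 100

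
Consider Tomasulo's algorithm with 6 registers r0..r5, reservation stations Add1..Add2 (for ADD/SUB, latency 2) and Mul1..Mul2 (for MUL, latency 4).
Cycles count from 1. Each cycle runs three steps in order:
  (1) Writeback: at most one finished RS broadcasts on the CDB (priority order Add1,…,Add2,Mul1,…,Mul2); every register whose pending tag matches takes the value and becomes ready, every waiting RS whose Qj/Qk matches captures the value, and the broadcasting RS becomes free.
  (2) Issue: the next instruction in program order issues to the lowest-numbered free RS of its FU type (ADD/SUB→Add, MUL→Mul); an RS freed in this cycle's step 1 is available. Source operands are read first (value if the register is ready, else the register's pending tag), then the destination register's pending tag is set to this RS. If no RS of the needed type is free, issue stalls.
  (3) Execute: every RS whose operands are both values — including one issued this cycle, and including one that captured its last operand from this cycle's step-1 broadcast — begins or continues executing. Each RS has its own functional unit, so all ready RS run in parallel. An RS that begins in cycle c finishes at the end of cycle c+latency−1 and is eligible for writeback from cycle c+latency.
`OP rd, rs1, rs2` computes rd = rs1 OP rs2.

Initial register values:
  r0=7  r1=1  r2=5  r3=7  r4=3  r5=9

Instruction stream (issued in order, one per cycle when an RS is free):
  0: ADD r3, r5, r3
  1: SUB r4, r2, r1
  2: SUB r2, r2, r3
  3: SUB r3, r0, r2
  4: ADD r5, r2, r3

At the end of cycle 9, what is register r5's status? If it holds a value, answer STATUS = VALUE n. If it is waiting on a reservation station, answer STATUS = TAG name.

STATUS = VALUE 7

c1: issue ADD r3<-Add1 | r0:7,r1:1,r2:5,r3:Add1,r4:3,r5:9
c2: issue SUB r4<-Add2 | r0:7,r1:1,r2:5,r3:Add1,r4:Add2,r5:9
c3: CDB Add1=16; issue SUB r2<-Add1 | r0:7,r1:1,r2:Add1,r3:16,r4:Add2,r5:9
c4: CDB Add2=4; issue SUB r3<-Add2 | r0:7,r1:1,r2:Add1,r3:Add2,r4:4,r5:9
c5: CDB Add1=-11; issue ADD r5<-Add1 | r0:7,r1:1,r2:-11,r3:Add2,r4:4,r5:Add1
c6: - | r0:7,r1:1,r2:-11,r3:Add2,r4:4,r5:Add1
c7: CDB Add2=18 | r0:7,r1:1,r2:-11,r3:18,r4:4,r5:Add1
c8: - | r0:7,r1:1,r2:-11,r3:18,r4:4,r5:Add1
c9: CDB Add1=7 | r0:7,r1:1,r2:-11,r3:18,r4:4,r5:7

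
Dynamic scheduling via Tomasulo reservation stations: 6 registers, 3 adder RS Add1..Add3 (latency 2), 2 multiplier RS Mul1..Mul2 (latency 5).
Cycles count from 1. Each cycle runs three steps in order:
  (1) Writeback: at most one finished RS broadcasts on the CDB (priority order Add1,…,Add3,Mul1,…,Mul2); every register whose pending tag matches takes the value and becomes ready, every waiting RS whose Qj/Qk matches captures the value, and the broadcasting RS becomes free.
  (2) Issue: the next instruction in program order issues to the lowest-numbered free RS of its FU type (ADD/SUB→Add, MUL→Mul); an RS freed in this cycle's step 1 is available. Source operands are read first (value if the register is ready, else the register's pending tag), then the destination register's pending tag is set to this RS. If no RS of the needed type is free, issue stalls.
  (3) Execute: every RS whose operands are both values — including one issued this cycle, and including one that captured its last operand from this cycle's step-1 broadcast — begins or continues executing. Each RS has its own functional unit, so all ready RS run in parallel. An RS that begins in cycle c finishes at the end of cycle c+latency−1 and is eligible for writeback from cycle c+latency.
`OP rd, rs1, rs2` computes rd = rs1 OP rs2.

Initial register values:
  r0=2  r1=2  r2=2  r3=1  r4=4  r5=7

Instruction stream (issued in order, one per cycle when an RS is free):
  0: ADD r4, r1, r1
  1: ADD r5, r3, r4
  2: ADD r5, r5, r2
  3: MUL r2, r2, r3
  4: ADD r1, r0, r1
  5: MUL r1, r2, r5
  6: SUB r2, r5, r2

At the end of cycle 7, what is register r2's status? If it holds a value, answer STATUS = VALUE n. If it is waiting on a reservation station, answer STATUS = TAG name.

STATUS = TAG Add1

cycle 1: issue ADD r4<-Add1 // r0:2,r1:2,r2:2,r3:1,r4:Add1,r5:7
cycle 2: issue ADD r5<-Add2 // r0:2,r1:2,r2:2,r3:1,r4:Add1,r5:Add2
cycle 3: CDB Add1=4; issue ADD r5<-Add1 // r0:2,r1:2,r2:2,r3:1,r4:4,r5:Add1
cycle 4: issue MUL r2<-Mul1 // r0:2,r1:2,r2:Mul1,r3:1,r4:4,r5:Add1
cycle 5: CDB Add2=5; issue ADD r1<-Add2 // r0:2,r1:Add2,r2:Mul1,r3:1,r4:4,r5:Add1
cycle 6: issue MUL r1<-Mul2 // r0:2,r1:Mul2,r2:Mul1,r3:1,r4:4,r5:Add1
cycle 7: CDB Add1=7; issue SUB r2<-Add1 // r0:2,r1:Mul2,r2:Add1,r3:1,r4:4,r5:7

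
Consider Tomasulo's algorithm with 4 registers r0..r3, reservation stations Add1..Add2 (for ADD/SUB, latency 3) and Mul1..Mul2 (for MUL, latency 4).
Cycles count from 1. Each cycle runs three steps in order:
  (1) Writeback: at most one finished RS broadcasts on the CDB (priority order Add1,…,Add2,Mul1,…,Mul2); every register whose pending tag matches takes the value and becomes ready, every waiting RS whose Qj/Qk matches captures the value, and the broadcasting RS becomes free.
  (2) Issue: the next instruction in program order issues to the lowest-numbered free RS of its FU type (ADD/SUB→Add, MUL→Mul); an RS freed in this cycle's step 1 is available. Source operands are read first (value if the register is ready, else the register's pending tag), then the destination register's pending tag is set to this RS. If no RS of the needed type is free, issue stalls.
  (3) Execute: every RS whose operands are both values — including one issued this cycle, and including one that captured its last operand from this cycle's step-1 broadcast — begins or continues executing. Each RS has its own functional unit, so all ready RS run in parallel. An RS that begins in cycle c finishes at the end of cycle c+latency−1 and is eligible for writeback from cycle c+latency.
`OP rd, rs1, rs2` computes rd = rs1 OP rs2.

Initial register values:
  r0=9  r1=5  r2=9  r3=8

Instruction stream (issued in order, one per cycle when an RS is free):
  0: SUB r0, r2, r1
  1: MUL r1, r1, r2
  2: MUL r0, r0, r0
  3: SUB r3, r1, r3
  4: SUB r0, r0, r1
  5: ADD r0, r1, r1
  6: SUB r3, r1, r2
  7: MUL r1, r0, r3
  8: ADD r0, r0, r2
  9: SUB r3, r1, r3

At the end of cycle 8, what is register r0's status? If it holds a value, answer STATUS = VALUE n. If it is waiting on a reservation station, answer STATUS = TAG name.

STATUS = TAG Add2

c1: issue SUB r0<-Add1 | r0:Add1,r1:5,r2:9,r3:8
c2: issue MUL r1<-Mul1 | r0:Add1,r1:Mul1,r2:9,r3:8
c3: issue MUL r0<-Mul2 | r0:Mul2,r1:Mul1,r2:9,r3:8
c4: CDB Add1=4; issue SUB r3<-Add1 | r0:Mul2,r1:Mul1,r2:9,r3:Add1
c5: issue SUB r0<-Add2 | r0:Add2,r1:Mul1,r2:9,r3:Add1
c6: CDB Mul1=45; stall | r0:Add2,r1:45,r2:9,r3:Add1
c7: stall | r0:Add2,r1:45,r2:9,r3:Add1
c8: CDB Mul2=16; stall | r0:Add2,r1:45,r2:9,r3:Add1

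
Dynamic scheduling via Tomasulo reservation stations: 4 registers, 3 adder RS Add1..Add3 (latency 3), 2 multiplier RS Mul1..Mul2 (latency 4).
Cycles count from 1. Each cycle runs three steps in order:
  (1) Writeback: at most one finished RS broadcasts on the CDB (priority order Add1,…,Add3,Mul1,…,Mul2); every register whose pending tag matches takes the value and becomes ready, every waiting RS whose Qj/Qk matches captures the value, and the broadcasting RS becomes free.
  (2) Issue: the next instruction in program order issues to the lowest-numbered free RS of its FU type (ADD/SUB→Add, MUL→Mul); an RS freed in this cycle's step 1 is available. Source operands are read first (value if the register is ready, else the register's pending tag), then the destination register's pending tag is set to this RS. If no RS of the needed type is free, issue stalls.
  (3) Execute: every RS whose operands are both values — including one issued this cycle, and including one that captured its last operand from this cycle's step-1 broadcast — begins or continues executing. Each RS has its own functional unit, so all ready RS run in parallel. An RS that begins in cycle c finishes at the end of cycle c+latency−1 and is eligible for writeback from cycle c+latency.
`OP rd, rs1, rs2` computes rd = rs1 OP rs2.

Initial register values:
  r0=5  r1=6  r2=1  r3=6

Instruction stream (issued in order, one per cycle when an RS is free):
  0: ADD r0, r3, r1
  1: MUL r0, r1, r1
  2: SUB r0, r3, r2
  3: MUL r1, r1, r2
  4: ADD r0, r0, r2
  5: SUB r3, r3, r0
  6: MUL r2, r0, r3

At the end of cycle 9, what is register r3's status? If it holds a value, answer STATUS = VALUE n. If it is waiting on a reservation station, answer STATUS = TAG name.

STATUS = TAG Add2

c1: issue ADD r0<-Add1 | r0:Add1,r1:6,r2:1,r3:6
c2: issue MUL r0<-Mul1 | r0:Mul1,r1:6,r2:1,r3:6
c3: issue SUB r0<-Add2 | r0:Add2,r1:6,r2:1,r3:6
c4: CDB Add1=12; issue MUL r1<-Mul2 | r0:Add2,r1:Mul2,r2:1,r3:6
c5: issue ADD r0<-Add1 | r0:Add1,r1:Mul2,r2:1,r3:6
c6: CDB Add2=5; issue SUB r3<-Add2 | r0:Add1,r1:Mul2,r2:1,r3:Add2
c7: CDB Mul1=36; issue MUL r2<-Mul1 | r0:Add1,r1:Mul2,r2:Mul1,r3:Add2
c8: CDB Mul2=6 | r0:Add1,r1:6,r2:Mul1,r3:Add2
c9: CDB Add1=6 | r0:6,r1:6,r2:Mul1,r3:Add2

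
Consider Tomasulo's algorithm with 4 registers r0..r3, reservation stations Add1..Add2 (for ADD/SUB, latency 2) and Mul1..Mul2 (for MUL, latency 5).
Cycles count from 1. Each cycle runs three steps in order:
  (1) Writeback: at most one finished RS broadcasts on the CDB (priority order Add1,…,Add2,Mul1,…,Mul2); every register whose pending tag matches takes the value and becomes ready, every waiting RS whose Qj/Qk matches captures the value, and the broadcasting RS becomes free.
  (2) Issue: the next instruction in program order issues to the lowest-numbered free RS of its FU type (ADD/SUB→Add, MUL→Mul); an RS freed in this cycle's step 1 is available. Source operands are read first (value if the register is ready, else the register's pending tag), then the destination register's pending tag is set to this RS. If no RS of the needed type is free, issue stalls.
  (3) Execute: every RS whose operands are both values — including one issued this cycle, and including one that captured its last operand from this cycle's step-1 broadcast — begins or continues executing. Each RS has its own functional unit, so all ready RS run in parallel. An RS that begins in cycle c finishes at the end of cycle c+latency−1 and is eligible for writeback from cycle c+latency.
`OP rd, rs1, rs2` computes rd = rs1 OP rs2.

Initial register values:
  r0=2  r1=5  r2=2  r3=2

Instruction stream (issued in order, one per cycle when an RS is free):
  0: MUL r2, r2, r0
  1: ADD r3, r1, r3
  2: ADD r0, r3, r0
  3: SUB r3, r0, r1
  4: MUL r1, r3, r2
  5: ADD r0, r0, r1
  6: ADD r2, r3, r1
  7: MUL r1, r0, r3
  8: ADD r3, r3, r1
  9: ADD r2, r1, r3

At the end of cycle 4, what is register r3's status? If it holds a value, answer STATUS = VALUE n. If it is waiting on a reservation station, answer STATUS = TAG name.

c1: issue MUL r2<-Mul1 | r0:2,r1:5,r2:Mul1,r3:2
c2: issue ADD r3<-Add1 | r0:2,r1:5,r2:Mul1,r3:Add1
c3: issue ADD r0<-Add2 | r0:Add2,r1:5,r2:Mul1,r3:Add1
c4: CDB Add1=7; issue SUB r3<-Add1 | r0:Add2,r1:5,r2:Mul1,r3:Add1

STATUS = TAG Add1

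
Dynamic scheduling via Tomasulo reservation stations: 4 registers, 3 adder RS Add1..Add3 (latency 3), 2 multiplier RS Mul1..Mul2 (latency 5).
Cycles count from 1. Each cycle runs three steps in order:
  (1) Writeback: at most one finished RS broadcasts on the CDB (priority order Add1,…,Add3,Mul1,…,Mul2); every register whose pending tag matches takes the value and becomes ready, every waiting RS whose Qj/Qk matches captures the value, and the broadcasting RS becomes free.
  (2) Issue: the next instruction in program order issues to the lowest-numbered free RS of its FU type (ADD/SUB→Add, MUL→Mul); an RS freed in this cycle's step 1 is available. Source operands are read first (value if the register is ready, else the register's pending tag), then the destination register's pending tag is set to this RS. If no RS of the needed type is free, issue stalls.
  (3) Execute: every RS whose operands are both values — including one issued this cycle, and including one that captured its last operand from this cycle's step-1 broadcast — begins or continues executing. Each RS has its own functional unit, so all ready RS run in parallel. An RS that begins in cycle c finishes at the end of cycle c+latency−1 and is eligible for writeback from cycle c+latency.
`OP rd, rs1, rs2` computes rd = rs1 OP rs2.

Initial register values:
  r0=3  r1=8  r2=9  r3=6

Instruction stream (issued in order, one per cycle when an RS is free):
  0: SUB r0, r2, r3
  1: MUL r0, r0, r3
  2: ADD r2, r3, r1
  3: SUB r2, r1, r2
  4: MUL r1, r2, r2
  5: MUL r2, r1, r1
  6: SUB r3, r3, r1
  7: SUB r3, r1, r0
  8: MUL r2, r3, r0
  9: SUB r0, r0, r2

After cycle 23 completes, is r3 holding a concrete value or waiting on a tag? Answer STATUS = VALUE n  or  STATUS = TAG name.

STATUS = VALUE 18

cycle 1: issue SUB r0<-Add1 // r0:Add1,r1:8,r2:9,r3:6
cycle 2: issue MUL r0<-Mul1 // r0:Mul1,r1:8,r2:9,r3:6
cycle 3: issue ADD r2<-Add2 // r0:Mul1,r1:8,r2:Add2,r3:6
cycle 4: CDB Add1=3; issue SUB r2<-Add1 // r0:Mul1,r1:8,r2:Add1,r3:6
cycle 5: issue MUL r1<-Mul2 // r0:Mul1,r1:Mul2,r2:Add1,r3:6
cycle 6: CDB Add2=14; stall // r0:Mul1,r1:Mul2,r2:Add1,r3:6
cycle 7: stall // r0:Mul1,r1:Mul2,r2:Add1,r3:6
cycle 8: stall // r0:Mul1,r1:Mul2,r2:Add1,r3:6
cycle 9: CDB Add1=-6; stall // r0:Mul1,r1:Mul2,r2:-6,r3:6
cycle 10: CDB Mul1=18; issue MUL r2<-Mul1 // r0:18,r1:Mul2,r2:Mul1,r3:6
cycle 11: issue SUB r3<-Add1 // r0:18,r1:Mul2,r2:Mul1,r3:Add1
cycle 12: issue SUB r3<-Add2 // r0:18,r1:Mul2,r2:Mul1,r3:Add2
cycle 13: stall // r0:18,r1:Mul2,r2:Mul1,r3:Add2
cycle 14: CDB Mul2=36; issue MUL r2<-Mul2 // r0:18,r1:36,r2:Mul2,r3:Add2
cycle 15: issue SUB r0<-Add3 // r0:Add3,r1:36,r2:Mul2,r3:Add2
cycle 16: - // r0:Add3,r1:36,r2:Mul2,r3:Add2
cycle 17: CDB Add1=-30 // r0:Add3,r1:36,r2:Mul2,r3:Add2
cycle 18: CDB Add2=18 // r0:Add3,r1:36,r2:Mul2,r3:18
cycle 19: CDB Mul1=1296 // r0:Add3,r1:36,r2:Mul2,r3:18
cycle 20: - // r0:Add3,r1:36,r2:Mul2,r3:18
cycle 21: - // r0:Add3,r1:36,r2:Mul2,r3:18
cycle 22: - // r0:Add3,r1:36,r2:Mul2,r3:18
cycle 23: CDB Mul2=324 // r0:Add3,r1:36,r2:324,r3:18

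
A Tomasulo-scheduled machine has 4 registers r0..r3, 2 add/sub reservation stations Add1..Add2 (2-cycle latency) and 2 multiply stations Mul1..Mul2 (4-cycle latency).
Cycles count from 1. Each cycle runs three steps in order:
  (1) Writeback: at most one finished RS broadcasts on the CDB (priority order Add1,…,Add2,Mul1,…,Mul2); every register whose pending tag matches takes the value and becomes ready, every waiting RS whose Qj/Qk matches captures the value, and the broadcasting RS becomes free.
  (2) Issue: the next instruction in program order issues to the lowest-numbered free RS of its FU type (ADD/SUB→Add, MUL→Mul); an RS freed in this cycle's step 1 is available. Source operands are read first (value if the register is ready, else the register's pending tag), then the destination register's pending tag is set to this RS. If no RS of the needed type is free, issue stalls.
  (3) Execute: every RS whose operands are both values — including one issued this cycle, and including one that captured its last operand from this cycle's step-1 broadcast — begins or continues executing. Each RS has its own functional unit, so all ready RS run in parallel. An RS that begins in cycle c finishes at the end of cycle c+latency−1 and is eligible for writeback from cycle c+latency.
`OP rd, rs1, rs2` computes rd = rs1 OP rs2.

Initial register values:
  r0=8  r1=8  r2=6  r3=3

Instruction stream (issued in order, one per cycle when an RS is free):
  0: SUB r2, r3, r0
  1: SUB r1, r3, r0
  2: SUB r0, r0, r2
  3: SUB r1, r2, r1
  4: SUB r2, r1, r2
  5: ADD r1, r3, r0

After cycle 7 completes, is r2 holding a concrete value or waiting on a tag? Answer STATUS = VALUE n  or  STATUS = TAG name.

cycle 1: issue SUB r2<-Add1 // r0:8,r1:8,r2:Add1,r3:3
cycle 2: issue SUB r1<-Add2 // r0:8,r1:Add2,r2:Add1,r3:3
cycle 3: CDB Add1=-5; issue SUB r0<-Add1 // r0:Add1,r1:Add2,r2:-5,r3:3
cycle 4: CDB Add2=-5; issue SUB r1<-Add2 // r0:Add1,r1:Add2,r2:-5,r3:3
cycle 5: CDB Add1=13; issue SUB r2<-Add1 // r0:13,r1:Add2,r2:Add1,r3:3
cycle 6: CDB Add2=0; issue ADD r1<-Add2 // r0:13,r1:Add2,r2:Add1,r3:3
cycle 7: - // r0:13,r1:Add2,r2:Add1,r3:3

STATUS = TAG Add1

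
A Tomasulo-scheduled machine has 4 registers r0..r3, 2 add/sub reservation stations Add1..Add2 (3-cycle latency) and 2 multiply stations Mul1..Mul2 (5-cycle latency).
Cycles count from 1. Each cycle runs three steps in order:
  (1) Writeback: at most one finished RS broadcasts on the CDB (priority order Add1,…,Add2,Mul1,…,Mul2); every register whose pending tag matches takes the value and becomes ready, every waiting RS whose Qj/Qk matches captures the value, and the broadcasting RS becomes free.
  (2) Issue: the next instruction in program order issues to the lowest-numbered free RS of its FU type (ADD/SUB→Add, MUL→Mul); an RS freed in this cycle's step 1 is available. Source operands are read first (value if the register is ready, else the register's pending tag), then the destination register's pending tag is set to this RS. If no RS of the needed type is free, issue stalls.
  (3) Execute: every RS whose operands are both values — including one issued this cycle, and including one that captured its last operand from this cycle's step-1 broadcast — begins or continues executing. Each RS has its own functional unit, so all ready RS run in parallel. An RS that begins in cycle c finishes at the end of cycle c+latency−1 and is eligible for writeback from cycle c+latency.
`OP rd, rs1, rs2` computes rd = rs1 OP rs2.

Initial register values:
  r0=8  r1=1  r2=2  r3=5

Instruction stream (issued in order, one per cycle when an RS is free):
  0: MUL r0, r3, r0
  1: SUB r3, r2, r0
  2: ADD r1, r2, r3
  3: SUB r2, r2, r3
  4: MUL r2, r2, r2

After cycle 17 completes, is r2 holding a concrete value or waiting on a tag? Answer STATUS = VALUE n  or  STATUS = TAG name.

STATUS = VALUE 1600

c1: issue MUL r0<-Mul1 | r0:Mul1,r1:1,r2:2,r3:5
c2: issue SUB r3<-Add1 | r0:Mul1,r1:1,r2:2,r3:Add1
c3: issue ADD r1<-Add2 | r0:Mul1,r1:Add2,r2:2,r3:Add1
c4: stall | r0:Mul1,r1:Add2,r2:2,r3:Add1
c5: stall | r0:Mul1,r1:Add2,r2:2,r3:Add1
c6: CDB Mul1=40; stall | r0:40,r1:Add2,r2:2,r3:Add1
c7: stall | r0:40,r1:Add2,r2:2,r3:Add1
c8: stall | r0:40,r1:Add2,r2:2,r3:Add1
c9: CDB Add1=-38; issue SUB r2<-Add1 | r0:40,r1:Add2,r2:Add1,r3:-38
c10: issue MUL r2<-Mul1 | r0:40,r1:Add2,r2:Mul1,r3:-38
c11: - | r0:40,r1:Add2,r2:Mul1,r3:-38
c12: CDB Add1=40 | r0:40,r1:Add2,r2:Mul1,r3:-38
c13: CDB Add2=-36 | r0:40,r1:-36,r2:Mul1,r3:-38
c14: - | r0:40,r1:-36,r2:Mul1,r3:-38
c15: - | r0:40,r1:-36,r2:Mul1,r3:-38
c16: - | r0:40,r1:-36,r2:Mul1,r3:-38
c17: CDB Mul1=1600 | r0:40,r1:-36,r2:1600,r3:-38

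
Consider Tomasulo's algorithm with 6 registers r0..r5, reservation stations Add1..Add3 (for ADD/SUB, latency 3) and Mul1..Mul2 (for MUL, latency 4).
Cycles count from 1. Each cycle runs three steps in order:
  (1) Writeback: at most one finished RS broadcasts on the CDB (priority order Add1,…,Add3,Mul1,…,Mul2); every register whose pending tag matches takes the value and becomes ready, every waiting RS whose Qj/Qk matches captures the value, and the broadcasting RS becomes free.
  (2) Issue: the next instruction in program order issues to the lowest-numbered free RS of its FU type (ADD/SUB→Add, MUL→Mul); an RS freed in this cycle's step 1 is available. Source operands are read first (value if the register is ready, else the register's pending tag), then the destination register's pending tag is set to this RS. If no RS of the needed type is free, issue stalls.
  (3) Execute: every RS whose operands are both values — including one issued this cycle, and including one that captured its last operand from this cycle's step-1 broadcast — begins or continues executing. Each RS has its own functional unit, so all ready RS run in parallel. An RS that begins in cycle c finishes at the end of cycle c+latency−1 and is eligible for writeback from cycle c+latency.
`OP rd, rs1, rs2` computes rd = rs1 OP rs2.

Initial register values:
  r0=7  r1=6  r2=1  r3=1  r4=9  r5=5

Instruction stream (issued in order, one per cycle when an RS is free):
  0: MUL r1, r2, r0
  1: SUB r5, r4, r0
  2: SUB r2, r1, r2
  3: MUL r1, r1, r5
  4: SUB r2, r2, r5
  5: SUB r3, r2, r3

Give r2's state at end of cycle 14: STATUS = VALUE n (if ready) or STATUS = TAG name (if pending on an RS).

STATUS = VALUE 4

cycle 1: issue MUL r1<-Mul1 // r0:7,r1:Mul1,r2:1,r3:1,r4:9,r5:5
cycle 2: issue SUB r5<-Add1 // r0:7,r1:Mul1,r2:1,r3:1,r4:9,r5:Add1
cycle 3: issue SUB r2<-Add2 // r0:7,r1:Mul1,r2:Add2,r3:1,r4:9,r5:Add1
cycle 4: issue MUL r1<-Mul2 // r0:7,r1:Mul2,r2:Add2,r3:1,r4:9,r5:Add1
cycle 5: CDB Add1=2; issue SUB r2<-Add1 // r0:7,r1:Mul2,r2:Add1,r3:1,r4:9,r5:2
cycle 6: CDB Mul1=7; issue SUB r3<-Add3 // r0:7,r1:Mul2,r2:Add1,r3:Add3,r4:9,r5:2
cycle 7: - // r0:7,r1:Mul2,r2:Add1,r3:Add3,r4:9,r5:2
cycle 8: - // r0:7,r1:Mul2,r2:Add1,r3:Add3,r4:9,r5:2
cycle 9: CDB Add2=6 // r0:7,r1:Mul2,r2:Add1,r3:Add3,r4:9,r5:2
cycle 10: CDB Mul2=14 // r0:7,r1:14,r2:Add1,r3:Add3,r4:9,r5:2
cycle 11: - // r0:7,r1:14,r2:Add1,r3:Add3,r4:9,r5:2
cycle 12: CDB Add1=4 // r0:7,r1:14,r2:4,r3:Add3,r4:9,r5:2
cycle 13: - // r0:7,r1:14,r2:4,r3:Add3,r4:9,r5:2
cycle 14: - // r0:7,r1:14,r2:4,r3:Add3,r4:9,r5:2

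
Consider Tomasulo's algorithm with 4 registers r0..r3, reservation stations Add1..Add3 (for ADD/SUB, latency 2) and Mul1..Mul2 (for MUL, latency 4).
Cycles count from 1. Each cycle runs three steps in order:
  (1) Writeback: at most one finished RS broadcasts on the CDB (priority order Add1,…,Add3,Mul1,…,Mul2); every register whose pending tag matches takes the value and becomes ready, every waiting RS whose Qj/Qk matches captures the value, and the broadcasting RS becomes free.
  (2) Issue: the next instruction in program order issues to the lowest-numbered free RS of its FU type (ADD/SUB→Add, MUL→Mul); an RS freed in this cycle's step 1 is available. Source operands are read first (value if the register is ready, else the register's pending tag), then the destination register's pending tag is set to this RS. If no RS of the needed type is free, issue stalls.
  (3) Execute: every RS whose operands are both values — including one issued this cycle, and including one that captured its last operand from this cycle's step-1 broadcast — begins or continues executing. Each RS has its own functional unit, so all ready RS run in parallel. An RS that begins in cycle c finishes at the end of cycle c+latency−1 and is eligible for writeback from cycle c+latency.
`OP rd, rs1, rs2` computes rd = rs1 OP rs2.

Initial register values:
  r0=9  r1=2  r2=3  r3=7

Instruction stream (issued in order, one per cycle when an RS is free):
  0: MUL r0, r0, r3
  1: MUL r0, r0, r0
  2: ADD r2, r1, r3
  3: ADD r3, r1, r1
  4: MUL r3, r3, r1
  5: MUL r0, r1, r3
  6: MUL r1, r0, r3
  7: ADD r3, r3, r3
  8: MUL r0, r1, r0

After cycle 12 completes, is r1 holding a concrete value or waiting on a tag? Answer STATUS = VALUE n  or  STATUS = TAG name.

c1: issue MUL r0<-Mul1 | r0:Mul1,r1:2,r2:3,r3:7
c2: issue MUL r0<-Mul2 | r0:Mul2,r1:2,r2:3,r3:7
c3: issue ADD r2<-Add1 | r0:Mul2,r1:2,r2:Add1,r3:7
c4: issue ADD r3<-Add2 | r0:Mul2,r1:2,r2:Add1,r3:Add2
c5: CDB Add1=9; stall | r0:Mul2,r1:2,r2:9,r3:Add2
c6: CDB Add2=4; stall | r0:Mul2,r1:2,r2:9,r3:4
c7: CDB Mul1=63; issue MUL r3<-Mul1 | r0:Mul2,r1:2,r2:9,r3:Mul1
c8: stall | r0:Mul2,r1:2,r2:9,r3:Mul1
c9: stall | r0:Mul2,r1:2,r2:9,r3:Mul1
c10: stall | r0:Mul2,r1:2,r2:9,r3:Mul1
c11: CDB Mul1=8; issue MUL r0<-Mul1 | r0:Mul1,r1:2,r2:9,r3:8
c12: CDB Mul2=3969; issue MUL r1<-Mul2 | r0:Mul1,r1:Mul2,r2:9,r3:8

STATUS = TAG Mul2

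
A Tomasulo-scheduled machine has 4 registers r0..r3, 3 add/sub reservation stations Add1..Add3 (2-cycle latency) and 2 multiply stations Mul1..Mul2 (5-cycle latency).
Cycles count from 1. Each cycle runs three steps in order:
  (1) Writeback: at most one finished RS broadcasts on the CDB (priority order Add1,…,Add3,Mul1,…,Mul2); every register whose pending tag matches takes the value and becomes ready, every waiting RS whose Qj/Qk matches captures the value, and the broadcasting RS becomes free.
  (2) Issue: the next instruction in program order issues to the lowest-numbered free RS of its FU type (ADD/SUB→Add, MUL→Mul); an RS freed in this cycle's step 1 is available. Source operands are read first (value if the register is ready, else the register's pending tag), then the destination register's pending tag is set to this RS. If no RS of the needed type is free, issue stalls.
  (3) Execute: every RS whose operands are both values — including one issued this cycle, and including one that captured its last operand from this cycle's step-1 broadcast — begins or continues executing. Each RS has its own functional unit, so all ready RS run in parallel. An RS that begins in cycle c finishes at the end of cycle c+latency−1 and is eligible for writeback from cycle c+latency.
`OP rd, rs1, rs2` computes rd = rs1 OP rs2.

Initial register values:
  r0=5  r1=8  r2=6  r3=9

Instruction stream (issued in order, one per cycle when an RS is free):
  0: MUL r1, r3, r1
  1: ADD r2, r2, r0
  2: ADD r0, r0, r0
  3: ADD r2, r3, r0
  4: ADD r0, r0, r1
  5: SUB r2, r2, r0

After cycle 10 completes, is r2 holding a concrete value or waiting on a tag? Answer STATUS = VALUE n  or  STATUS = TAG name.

c1: issue MUL r1<-Mul1 | r0:5,r1:Mul1,r2:6,r3:9
c2: issue ADD r2<-Add1 | r0:5,r1:Mul1,r2:Add1,r3:9
c3: issue ADD r0<-Add2 | r0:Add2,r1:Mul1,r2:Add1,r3:9
c4: CDB Add1=11; issue ADD r2<-Add1 | r0:Add2,r1:Mul1,r2:Add1,r3:9
c5: CDB Add2=10; issue ADD r0<-Add2 | r0:Add2,r1:Mul1,r2:Add1,r3:9
c6: CDB Mul1=72; issue SUB r2<-Add3 | r0:Add2,r1:72,r2:Add3,r3:9
c7: CDB Add1=19 | r0:Add2,r1:72,r2:Add3,r3:9
c8: CDB Add2=82 | r0:82,r1:72,r2:Add3,r3:9
c9: - | r0:82,r1:72,r2:Add3,r3:9
c10: CDB Add3=-63 | r0:82,r1:72,r2:-63,r3:9

STATUS = VALUE -63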